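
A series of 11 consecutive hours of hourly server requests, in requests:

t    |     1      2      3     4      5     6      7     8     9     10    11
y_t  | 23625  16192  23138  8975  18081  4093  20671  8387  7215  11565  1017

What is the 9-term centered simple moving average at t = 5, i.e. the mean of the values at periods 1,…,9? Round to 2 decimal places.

14486.33

Sum of periods 1–9: 23625 + 16192 + 23138 + 8975 + 18081 + 4093 + 20671 + 8387 + 7215 = 130377
Divide by 9: 130377 / 9 = 14486.33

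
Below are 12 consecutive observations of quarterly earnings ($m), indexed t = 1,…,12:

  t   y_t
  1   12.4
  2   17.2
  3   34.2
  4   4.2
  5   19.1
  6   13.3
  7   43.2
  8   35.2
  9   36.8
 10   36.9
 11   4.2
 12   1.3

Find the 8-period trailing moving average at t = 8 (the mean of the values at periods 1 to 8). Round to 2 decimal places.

Sum of periods 1–8: 12.4 + 17.2 + 34.2 + 4.2 + 19.1 + 13.3 + 43.2 + 35.2 = 178.8
Divide by 8: 178.8 / 8 = 22.35

22.35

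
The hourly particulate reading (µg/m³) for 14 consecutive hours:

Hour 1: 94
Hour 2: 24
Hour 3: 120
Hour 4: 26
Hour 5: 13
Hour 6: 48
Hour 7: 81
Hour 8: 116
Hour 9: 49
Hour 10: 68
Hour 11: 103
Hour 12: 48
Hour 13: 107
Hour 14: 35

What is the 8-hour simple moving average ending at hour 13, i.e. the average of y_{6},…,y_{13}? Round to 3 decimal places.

Sum of periods 6–13: 48 + 81 + 116 + 49 + 68 + 103 + 48 + 107 = 620
Divide by 8: 620 / 8 = 77.500

77.500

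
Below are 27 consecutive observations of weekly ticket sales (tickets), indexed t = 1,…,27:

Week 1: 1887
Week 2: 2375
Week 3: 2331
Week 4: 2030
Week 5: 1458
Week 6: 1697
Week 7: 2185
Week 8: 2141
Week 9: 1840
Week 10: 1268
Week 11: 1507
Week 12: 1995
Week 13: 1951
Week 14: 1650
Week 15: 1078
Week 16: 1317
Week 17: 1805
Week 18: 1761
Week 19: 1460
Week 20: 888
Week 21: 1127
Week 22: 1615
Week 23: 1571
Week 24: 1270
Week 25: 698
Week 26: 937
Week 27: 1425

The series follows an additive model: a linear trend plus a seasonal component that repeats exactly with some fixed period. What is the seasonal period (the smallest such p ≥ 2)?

First differences y_{t+1} − y_t: 488, -44, -301, -572, 239, 488, -44, -301, -572, 239, 488, -44, …
The difference pattern repeats every 5 terms and not for any smaller step, so p = 5.

5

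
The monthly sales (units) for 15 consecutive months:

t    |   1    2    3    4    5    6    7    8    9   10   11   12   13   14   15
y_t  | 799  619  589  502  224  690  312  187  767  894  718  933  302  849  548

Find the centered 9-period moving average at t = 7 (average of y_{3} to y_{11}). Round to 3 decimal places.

542.556

Sum of periods 3–11: 589 + 502 + 224 + 690 + 312 + 187 + 767 + 894 + 718 = 4883
Divide by 9: 4883 / 9 = 542.556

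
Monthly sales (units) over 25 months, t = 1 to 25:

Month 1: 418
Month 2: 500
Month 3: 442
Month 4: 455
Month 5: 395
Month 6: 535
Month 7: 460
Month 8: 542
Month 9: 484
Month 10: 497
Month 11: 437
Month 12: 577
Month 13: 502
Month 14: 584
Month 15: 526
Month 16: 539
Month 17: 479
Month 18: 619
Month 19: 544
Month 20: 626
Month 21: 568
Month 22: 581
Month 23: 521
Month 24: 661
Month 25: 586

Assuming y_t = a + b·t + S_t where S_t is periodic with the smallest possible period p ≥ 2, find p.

First differences y_{t+1} − y_t: 82, -58, 13, -60, 140, -75, 82, -58, 13, -60, 140, -75, 82, -58, …
The difference pattern repeats every 6 terms and not for any smaller step, so p = 6.

6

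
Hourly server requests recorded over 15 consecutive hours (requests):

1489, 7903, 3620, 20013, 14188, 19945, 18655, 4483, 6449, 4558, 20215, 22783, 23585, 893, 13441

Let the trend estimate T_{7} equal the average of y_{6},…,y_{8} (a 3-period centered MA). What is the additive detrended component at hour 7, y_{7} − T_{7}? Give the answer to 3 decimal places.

Trend T_7 = (19945 + 18655 + 4483) / 3 = 43083/3 = 14361.00000
Detrended value: 18655 − 14361.00000 = 4294.000

4294.000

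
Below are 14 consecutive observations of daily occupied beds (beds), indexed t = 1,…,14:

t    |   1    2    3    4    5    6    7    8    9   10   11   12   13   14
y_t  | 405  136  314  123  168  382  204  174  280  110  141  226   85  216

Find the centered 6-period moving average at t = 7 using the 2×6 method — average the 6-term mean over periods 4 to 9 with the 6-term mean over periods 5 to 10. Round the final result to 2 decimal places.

Sum over 4–9: 123 + 168 + 382 + 204 + 174 + 280 = 1331
Sum over 5–10: 168 + 382 + 204 + 174 + 280 + 110 = 1318
CMA at t=7 = (1331 + 1318) / (2·6) = 2649 / 12 = 220.75

220.75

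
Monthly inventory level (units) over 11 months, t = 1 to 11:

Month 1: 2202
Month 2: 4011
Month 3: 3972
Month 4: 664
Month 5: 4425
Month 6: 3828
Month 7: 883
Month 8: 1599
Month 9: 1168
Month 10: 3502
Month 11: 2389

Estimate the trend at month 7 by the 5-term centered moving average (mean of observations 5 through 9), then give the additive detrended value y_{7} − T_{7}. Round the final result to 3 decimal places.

-1497.600

Trend T_7 = (4425 + 3828 + 883 + 1599 + 1168) / 5 = 11903/5 = 2380.60000
Detrended value: 883 − 2380.60000 = -1497.600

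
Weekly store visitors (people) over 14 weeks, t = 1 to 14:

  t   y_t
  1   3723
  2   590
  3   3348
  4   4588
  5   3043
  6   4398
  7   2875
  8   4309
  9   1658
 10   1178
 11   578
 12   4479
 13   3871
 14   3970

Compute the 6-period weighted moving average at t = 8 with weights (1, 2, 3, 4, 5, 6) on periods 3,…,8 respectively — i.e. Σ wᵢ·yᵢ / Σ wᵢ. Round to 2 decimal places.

3784.48

Weighted sum: 1·3348 + 2·4588 + 3·3043 + 4·4398 + 5·2875 + 6·4309 = 3348 + 9176 + 9129 + 17592 + 14375 + 25854 = 79474
Weight total: 1 + 2 + 3 + 4 + 5 + 6 = 21
WMA = 79474 / 21 = 3784.48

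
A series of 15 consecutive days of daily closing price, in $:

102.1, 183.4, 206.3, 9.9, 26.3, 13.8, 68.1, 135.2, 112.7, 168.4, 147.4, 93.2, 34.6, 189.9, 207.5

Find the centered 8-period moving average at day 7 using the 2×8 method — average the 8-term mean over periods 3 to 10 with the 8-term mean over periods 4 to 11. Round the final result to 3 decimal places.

Sum over 3–10: 206.3 + 9.9 + 26.3 + 13.8 + 68.1 + 135.2 + 112.7 + 168.4 = 740.7
Sum over 4–11: 9.9 + 26.3 + 13.8 + 68.1 + 135.2 + 112.7 + 168.4 + 147.4 = 681.8
CMA at t=7 = (740.7 + 681.8) / (2·8) = 1422.5 / 16 = 88.906

88.906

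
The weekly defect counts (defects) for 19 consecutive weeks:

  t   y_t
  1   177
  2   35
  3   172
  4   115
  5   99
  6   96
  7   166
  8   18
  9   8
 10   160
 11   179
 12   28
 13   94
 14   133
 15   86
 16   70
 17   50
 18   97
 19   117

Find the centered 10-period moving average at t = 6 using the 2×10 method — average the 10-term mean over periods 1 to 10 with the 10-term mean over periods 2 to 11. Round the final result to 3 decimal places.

Sum over 1–10: 177 + 35 + 172 + 115 + 99 + 96 + 166 + 18 + 8 + 160 = 1046
Sum over 2–11: 35 + 172 + 115 + 99 + 96 + 166 + 18 + 8 + 160 + 179 = 1048
CMA at t=6 = (1046 + 1048) / (2·10) = 2094 / 20 = 104.700

104.700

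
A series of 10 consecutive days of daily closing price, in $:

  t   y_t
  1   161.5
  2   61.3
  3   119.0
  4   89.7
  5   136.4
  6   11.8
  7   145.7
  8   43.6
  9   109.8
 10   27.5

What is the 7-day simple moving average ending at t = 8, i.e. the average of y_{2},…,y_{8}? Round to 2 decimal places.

86.79

Sum of periods 2–8: 61.3 + 119.0 + 89.7 + 136.4 + 11.8 + 145.7 + 43.6 = 607.5
Divide by 7: 607.5 / 7 = 86.79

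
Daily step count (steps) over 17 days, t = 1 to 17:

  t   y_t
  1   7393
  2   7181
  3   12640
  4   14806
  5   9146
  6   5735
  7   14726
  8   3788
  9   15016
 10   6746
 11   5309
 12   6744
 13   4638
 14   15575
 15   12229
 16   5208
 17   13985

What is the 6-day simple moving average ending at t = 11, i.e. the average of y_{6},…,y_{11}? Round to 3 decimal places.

Sum of periods 6–11: 5735 + 14726 + 3788 + 15016 + 6746 + 5309 = 51320
Divide by 6: 51320 / 6 = 8553.333

8553.333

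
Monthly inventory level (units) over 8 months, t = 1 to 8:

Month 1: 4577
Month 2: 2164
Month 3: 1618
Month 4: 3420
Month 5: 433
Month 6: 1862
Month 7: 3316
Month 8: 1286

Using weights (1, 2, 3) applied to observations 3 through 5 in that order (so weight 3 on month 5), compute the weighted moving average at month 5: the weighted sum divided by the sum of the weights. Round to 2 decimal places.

1626.17

Weighted sum: 1·1618 + 2·3420 + 3·433 = 1618 + 6840 + 1299 = 9757
Weight total: 1 + 2 + 3 = 6
WMA = 9757 / 6 = 1626.17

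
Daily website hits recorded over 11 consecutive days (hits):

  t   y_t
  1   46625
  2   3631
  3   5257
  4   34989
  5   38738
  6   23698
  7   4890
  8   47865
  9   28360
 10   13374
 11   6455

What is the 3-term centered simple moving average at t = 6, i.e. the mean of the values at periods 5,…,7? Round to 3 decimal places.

22442.000

Sum of periods 5–7: 38738 + 23698 + 4890 = 67326
Divide by 3: 67326 / 3 = 22442.000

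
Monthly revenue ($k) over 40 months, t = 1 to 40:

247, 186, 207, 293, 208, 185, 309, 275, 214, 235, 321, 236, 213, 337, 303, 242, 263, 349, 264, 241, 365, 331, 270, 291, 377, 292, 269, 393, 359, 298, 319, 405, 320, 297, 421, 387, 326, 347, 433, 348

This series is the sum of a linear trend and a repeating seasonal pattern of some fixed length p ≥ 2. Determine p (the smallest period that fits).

First differences y_{t+1} − y_t: -61, 21, 86, -85, -23, 124, -34, -61, 21, 86, -85, -23, 124, -34, -61, 21, …
The difference pattern repeats every 7 terms and not for any smaller step, so p = 7.

7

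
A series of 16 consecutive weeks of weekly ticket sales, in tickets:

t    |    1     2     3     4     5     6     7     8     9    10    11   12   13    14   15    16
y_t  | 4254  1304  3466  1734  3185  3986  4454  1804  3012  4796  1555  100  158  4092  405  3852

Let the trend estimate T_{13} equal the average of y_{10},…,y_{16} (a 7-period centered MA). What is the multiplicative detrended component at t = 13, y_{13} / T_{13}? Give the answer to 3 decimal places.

Trend T_13 = (4796 + 1555 + 100 + 158 + 4092 + 405 + 3852) / 7 = 14958/7 = 2136.85714
Ratio to trend: 158 / 2136.85714 = 0.074

0.074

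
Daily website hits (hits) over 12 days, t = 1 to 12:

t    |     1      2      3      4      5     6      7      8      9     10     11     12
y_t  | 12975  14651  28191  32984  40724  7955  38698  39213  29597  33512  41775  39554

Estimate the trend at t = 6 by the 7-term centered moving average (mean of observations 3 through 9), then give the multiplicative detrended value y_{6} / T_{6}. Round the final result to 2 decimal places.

0.26

Trend T_6 = (28191 + 32984 + 40724 + 7955 + 38698 + 39213 + 29597) / 7 = 217362/7 = 31051.7143
Ratio to trend: 7955 / 31051.7143 = 0.26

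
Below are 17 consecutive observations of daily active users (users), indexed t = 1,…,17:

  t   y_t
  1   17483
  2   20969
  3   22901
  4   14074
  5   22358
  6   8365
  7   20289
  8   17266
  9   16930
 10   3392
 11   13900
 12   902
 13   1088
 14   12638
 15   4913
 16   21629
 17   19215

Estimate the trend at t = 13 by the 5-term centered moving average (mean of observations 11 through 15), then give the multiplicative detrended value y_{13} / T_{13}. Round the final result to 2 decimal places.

0.16

Trend T_13 = (13900 + 902 + 1088 + 12638 + 4913) / 5 = 33441/5 = 6688.2000
Ratio to trend: 1088 / 6688.2000 = 0.16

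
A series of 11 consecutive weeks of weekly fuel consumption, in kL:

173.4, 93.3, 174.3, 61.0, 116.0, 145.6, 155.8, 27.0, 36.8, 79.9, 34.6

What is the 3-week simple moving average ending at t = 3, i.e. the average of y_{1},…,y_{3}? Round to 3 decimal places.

147.000

Sum of periods 1–3: 173.4 + 93.3 + 174.3 = 441.0
Divide by 3: 441.0 / 3 = 147.000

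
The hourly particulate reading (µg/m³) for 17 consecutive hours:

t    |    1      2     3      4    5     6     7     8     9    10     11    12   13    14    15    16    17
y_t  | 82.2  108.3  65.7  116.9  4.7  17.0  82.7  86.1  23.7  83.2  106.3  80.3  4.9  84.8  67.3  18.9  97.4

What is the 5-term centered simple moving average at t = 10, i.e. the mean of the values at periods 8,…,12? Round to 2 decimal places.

Sum of periods 8–12: 86.1 + 23.7 + 83.2 + 106.3 + 80.3 = 379.6
Divide by 5: 379.6 / 5 = 75.92

75.92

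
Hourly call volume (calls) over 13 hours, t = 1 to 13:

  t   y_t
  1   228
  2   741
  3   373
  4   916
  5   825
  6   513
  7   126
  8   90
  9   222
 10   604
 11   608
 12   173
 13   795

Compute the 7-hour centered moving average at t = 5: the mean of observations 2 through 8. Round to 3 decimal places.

512.000

Sum of periods 2–8: 741 + 373 + 916 + 825 + 513 + 126 + 90 = 3584
Divide by 7: 3584 / 7 = 512.000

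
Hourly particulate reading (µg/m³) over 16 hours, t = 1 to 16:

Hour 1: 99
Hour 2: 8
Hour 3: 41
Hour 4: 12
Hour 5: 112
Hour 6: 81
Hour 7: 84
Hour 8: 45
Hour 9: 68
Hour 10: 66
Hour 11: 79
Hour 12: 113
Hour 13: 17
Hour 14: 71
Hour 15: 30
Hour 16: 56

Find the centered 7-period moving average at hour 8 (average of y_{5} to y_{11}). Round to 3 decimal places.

76.429

Sum of periods 5–11: 112 + 81 + 84 + 45 + 68 + 66 + 79 = 535
Divide by 7: 535 / 7 = 76.429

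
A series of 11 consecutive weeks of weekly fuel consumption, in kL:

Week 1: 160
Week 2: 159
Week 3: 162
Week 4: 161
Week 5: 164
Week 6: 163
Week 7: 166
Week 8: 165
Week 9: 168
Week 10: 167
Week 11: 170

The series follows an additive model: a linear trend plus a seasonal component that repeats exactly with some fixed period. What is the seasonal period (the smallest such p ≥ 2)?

2

First differences y_{t+1} − y_t: -1, 3, -1, 3, -1, 3, …
The difference pattern repeats every 2 terms and not for any smaller step, so p = 2.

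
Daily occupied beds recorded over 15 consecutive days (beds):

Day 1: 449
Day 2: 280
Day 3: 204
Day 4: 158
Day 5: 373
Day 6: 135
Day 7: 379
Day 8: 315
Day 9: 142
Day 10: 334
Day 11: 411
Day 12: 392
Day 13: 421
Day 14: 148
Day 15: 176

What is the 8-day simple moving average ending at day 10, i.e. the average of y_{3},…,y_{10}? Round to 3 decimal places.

Sum of periods 3–10: 204 + 158 + 373 + 135 + 379 + 315 + 142 + 334 = 2040
Divide by 8: 2040 / 8 = 255.000

255.000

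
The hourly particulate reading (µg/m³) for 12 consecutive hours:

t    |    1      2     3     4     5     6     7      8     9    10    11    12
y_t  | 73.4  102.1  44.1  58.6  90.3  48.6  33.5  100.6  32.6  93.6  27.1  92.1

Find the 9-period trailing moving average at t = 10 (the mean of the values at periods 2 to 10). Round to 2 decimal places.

Sum of periods 2–10: 102.1 + 44.1 + 58.6 + 90.3 + 48.6 + 33.5 + 100.6 + 32.6 + 93.6 = 604.0
Divide by 9: 604.0 / 9 = 67.11

67.11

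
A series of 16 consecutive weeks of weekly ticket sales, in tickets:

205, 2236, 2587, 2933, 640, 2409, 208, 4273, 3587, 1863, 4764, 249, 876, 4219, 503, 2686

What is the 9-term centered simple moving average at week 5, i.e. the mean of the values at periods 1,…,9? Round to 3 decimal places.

2119.778

Sum of periods 1–9: 205 + 2236 + 2587 + 2933 + 640 + 2409 + 208 + 4273 + 3587 = 19078
Divide by 9: 19078 / 9 = 2119.778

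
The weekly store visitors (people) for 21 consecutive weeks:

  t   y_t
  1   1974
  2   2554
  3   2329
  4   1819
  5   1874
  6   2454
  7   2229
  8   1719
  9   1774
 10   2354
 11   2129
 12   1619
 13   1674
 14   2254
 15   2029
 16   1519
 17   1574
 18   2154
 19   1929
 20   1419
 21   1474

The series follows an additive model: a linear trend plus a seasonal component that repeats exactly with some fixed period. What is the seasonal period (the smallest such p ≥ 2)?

First differences y_{t+1} − y_t: 580, -225, -510, 55, 580, -225, -510, 55, 580, -225, …
The difference pattern repeats every 4 terms and not for any smaller step, so p = 4.

4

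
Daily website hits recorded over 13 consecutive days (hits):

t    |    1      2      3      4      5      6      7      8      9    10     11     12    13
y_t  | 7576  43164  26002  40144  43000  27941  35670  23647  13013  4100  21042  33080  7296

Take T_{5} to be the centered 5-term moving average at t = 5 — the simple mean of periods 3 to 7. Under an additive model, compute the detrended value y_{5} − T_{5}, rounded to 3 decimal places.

Trend T_5 = (26002 + 40144 + 43000 + 27941 + 35670) / 5 = 172757/5 = 34551.40000
Detrended value: 43000 − 34551.40000 = 8448.600

8448.600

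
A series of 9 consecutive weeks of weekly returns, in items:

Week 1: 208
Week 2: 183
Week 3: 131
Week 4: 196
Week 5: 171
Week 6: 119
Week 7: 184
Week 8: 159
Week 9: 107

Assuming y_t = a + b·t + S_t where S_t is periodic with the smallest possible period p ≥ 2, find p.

3

First differences y_{t+1} − y_t: -25, -52, 65, -25, -52, 65, -25, -52, …
The difference pattern repeats every 3 terms and not for any smaller step, so p = 3.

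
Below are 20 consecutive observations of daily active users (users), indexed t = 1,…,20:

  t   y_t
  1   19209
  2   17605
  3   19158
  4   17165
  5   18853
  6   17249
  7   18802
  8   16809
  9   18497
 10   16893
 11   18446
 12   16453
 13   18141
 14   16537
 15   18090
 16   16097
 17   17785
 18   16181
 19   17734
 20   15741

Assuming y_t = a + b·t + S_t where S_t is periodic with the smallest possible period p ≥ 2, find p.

4

First differences y_{t+1} − y_t: -1604, 1553, -1993, 1688, -1604, 1553, -1993, 1688, -1604, 1553, …
The difference pattern repeats every 4 terms and not for any smaller step, so p = 4.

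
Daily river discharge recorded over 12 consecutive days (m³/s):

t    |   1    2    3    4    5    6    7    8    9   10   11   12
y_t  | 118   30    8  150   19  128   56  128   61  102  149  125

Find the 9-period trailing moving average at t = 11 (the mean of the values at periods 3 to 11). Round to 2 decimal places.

Sum of periods 3–11: 8 + 150 + 19 + 128 + 56 + 128 + 61 + 102 + 149 = 801
Divide by 9: 801 / 9 = 89.00

89.00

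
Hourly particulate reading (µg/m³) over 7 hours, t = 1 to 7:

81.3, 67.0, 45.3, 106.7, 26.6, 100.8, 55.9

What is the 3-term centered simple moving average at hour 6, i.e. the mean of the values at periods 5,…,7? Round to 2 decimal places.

61.10

Sum of periods 5–7: 26.6 + 100.8 + 55.9 = 183.3
Divide by 3: 183.3 / 3 = 61.10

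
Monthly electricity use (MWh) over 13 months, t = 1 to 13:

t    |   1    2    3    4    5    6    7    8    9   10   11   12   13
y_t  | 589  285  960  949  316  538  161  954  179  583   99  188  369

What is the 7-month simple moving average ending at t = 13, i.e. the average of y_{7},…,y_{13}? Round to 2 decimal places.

361.86

Sum of periods 7–13: 161 + 954 + 179 + 583 + 99 + 188 + 369 = 2533
Divide by 7: 2533 / 7 = 361.86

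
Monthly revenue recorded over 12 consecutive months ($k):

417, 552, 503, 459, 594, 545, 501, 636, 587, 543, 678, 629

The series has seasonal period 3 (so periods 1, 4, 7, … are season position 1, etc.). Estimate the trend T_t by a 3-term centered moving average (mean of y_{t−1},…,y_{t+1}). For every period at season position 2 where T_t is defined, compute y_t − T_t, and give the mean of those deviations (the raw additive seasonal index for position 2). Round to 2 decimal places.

Season position 2 occurs at t = 2, 5, 8, 11 (where T_t is defined).
t=2: T_2 = 490.6667; y_2 − T_2 = 552 − 490.6667 = 61.3333
t=5: T_5 = 532.6667; y_5 − T_5 = 594 − 532.6667 = 61.3333
t=8: T_8 = 574.6667; y_8 − T_8 = 636 − 574.6667 = 61.3333
t=11: T_11 = 616.6667; y_11 − T_11 = 678 − 616.6667 = 61.3333
Mean deviation: (61.3333 + 61.3333 + 61.3333 + 61.3333) / 4 = 61.33

61.33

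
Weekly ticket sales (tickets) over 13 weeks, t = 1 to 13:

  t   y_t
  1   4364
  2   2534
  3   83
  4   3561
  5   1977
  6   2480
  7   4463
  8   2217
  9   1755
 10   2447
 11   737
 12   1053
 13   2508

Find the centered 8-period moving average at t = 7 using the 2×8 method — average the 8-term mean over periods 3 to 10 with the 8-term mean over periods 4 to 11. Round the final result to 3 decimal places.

Sum over 3–10: 83 + 3561 + 1977 + 2480 + 4463 + 2217 + 1755 + 2447 = 18983
Sum over 4–11: 3561 + 1977 + 2480 + 4463 + 2217 + 1755 + 2447 + 737 = 19637
CMA at t=7 = (18983 + 19637) / (2·8) = 38620 / 16 = 2413.750

2413.750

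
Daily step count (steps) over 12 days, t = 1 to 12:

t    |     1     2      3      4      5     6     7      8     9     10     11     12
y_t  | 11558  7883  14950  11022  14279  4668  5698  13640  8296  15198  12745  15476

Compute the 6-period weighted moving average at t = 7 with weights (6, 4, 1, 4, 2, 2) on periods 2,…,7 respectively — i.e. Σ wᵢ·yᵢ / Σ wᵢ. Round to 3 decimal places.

10314.105

Weighted sum: 6·7883 + 4·14950 + 1·11022 + 4·14279 + 2·4668 + 2·5698 = 47298 + 59800 + 11022 + 57116 + 9336 + 11396 = 195968
Weight total: 6 + 4 + 1 + 4 + 2 + 2 = 19
WMA = 195968 / 19 = 10314.105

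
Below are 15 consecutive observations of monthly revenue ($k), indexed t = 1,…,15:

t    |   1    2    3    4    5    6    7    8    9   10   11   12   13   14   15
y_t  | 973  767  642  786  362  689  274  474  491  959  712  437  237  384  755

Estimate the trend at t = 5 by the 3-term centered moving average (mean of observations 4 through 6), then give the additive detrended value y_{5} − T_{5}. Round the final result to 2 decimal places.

-250.33

Trend T_5 = (786 + 362 + 689) / 3 = 1837/3 = 612.3333
Detrended value: 362 − 612.3333 = -250.33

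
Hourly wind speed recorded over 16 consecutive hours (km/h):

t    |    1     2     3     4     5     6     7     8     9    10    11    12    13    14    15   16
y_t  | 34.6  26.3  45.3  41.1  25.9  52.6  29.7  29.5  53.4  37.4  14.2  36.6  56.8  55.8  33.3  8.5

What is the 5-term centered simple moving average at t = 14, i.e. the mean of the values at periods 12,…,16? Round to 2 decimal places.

38.20

Sum of periods 12–16: 36.6 + 56.8 + 55.8 + 33.3 + 8.5 = 191.0
Divide by 5: 191.0 / 5 = 38.20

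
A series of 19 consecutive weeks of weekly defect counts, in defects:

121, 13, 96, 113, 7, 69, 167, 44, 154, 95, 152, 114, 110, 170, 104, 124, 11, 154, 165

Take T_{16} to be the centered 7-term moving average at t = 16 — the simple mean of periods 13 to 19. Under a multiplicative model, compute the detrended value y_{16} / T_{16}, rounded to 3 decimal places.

1.036

Trend T_16 = (110 + 170 + 104 + 124 + 11 + 154 + 165) / 7 = 838/7 = 119.71429
Ratio to trend: 124 / 119.71429 = 1.036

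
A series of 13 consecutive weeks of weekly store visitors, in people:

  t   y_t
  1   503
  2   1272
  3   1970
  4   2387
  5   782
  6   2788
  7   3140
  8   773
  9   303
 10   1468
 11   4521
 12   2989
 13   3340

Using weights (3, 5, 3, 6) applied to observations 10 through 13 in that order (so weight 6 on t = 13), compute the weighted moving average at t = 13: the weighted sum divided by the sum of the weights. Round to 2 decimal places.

Weighted sum: 3·1468 + 5·4521 + 3·2989 + 6·3340 = 4404 + 22605 + 8967 + 20040 = 56016
Weight total: 3 + 5 + 3 + 6 = 17
WMA = 56016 / 17 = 3295.06

3295.06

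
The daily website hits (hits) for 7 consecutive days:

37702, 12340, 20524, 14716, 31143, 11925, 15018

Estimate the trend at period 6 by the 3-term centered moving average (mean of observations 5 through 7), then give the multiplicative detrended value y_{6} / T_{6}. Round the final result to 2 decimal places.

0.62

Trend T_6 = (31143 + 11925 + 15018) / 3 = 58086/3 = 19362.0000
Ratio to trend: 11925 / 19362.0000 = 0.62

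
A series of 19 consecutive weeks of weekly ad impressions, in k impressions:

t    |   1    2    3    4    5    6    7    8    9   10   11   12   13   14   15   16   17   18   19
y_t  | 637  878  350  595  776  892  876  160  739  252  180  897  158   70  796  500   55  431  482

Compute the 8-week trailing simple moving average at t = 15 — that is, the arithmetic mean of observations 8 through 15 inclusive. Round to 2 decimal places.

406.50

Sum of periods 8–15: 160 + 739 + 252 + 180 + 897 + 158 + 70 + 796 = 3252
Divide by 8: 3252 / 8 = 406.50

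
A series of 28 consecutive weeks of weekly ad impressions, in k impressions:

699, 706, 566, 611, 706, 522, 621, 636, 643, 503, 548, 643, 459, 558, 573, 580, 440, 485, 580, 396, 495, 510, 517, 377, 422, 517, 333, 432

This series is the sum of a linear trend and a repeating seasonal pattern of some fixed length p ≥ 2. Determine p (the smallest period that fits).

7

First differences y_{t+1} − y_t: 7, -140, 45, 95, -184, 99, 15, 7, -140, 45, 95, -184, 99, 15, 7, -140, …
The difference pattern repeats every 7 terms and not for any smaller step, so p = 7.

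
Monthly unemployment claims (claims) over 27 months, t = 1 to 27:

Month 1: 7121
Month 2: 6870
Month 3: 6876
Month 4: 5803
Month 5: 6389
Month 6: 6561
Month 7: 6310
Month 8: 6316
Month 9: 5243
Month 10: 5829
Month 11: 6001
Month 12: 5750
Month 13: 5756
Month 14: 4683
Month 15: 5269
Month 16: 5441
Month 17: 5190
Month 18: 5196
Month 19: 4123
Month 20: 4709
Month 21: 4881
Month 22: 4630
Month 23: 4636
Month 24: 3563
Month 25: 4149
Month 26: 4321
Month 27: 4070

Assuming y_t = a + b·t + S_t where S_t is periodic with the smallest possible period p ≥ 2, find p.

5

First differences y_{t+1} − y_t: -251, 6, -1073, 586, 172, -251, 6, -1073, 586, 172, -251, 6, …
The difference pattern repeats every 5 terms and not for any smaller step, so p = 5.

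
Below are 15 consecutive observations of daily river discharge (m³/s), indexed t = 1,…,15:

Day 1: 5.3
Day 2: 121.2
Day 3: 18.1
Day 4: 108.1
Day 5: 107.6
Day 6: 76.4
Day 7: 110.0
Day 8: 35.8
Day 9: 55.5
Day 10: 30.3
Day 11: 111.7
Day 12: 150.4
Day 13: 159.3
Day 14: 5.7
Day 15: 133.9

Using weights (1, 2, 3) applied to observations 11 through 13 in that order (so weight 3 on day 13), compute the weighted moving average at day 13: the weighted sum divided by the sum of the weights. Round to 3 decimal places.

148.400

Weighted sum: 1·111.7 + 2·150.4 + 3·159.3 = 111.7 + 300.8 + 477.9 = 890.4
Weight total: 1 + 2 + 3 = 6
WMA = 890.4 / 6 = 148.400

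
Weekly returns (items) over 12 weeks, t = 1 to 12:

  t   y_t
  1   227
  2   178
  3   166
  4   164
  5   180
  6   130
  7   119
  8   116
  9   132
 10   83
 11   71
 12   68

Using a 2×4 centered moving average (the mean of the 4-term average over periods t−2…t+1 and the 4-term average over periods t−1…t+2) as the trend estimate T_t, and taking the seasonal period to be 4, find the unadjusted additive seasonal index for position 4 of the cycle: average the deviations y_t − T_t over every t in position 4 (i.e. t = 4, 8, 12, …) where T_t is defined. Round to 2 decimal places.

Season position 4 occurs at t = 4, 8 (where T_t is defined).
t=4: T_4 = 166.0000; y_4 − T_4 = 164 − 166.0000 = -2.0000
t=8: T_8 = 118.3750; y_8 − T_8 = 116 − 118.3750 = -2.3750
Mean deviation: (-2.0000 + -2.3750) / 2 = -2.19

-2.19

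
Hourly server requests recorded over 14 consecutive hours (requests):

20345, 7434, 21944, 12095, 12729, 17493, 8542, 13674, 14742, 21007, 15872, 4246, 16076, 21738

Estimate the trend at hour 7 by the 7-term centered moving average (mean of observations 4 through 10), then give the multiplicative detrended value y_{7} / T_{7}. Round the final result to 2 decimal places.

Trend T_7 = (12095 + 12729 + 17493 + 8542 + 13674 + 14742 + 21007) / 7 = 100282/7 = 14326.0000
Ratio to trend: 8542 / 14326.0000 = 0.60

0.60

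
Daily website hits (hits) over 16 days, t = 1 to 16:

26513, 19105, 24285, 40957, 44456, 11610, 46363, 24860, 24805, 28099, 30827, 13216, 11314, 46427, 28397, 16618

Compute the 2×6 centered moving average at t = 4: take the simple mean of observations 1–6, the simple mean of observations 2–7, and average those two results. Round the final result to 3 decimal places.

29475.167

Sum over 1–6: 26513 + 19105 + 24285 + 40957 + 44456 + 11610 = 166926
Sum over 2–7: 19105 + 24285 + 40957 + 44456 + 11610 + 46363 = 186776
CMA at t=4 = (166926 + 186776) / (2·6) = 353702 / 12 = 29475.167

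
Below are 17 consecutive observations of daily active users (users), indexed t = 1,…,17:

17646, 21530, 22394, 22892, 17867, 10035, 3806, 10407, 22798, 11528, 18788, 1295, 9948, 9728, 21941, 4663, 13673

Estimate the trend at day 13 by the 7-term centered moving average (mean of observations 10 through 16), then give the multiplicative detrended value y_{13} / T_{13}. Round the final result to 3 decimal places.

0.894

Trend T_13 = (11528 + 18788 + 1295 + 9948 + 9728 + 21941 + 4663) / 7 = 77891/7 = 11127.28571
Ratio to trend: 9948 / 11127.28571 = 0.894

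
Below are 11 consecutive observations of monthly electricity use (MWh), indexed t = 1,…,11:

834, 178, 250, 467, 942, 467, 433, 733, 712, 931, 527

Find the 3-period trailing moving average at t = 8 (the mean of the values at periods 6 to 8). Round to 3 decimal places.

544.333

Sum of periods 6–8: 467 + 433 + 733 = 1633
Divide by 3: 1633 / 3 = 544.333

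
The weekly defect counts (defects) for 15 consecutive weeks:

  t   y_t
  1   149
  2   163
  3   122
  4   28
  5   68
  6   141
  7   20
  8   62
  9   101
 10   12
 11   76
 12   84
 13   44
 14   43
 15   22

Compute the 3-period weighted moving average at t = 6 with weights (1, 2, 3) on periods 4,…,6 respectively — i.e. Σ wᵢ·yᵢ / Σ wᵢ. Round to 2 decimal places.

97.83

Weighted sum: 1·28 + 2·68 + 3·141 = 28 + 136 + 423 = 587
Weight total: 1 + 2 + 3 = 6
WMA = 587 / 6 = 97.83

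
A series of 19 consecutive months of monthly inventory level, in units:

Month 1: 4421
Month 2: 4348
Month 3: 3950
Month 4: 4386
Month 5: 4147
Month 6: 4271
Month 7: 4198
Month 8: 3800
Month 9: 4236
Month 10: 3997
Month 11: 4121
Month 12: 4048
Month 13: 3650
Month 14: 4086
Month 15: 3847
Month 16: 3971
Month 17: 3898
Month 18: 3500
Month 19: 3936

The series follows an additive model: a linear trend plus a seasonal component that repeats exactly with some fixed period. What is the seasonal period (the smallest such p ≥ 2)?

First differences y_{t+1} − y_t: -73, -398, 436, -239, 124, -73, -398, 436, -239, 124, -73, -398, …
The difference pattern repeats every 5 terms and not for any smaller step, so p = 5.

5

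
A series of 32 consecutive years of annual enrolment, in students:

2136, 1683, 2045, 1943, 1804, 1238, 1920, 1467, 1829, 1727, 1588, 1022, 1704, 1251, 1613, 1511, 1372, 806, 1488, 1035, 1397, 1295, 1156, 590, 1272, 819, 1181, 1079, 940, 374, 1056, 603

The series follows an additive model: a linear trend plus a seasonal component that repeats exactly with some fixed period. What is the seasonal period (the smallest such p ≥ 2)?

First differences y_{t+1} − y_t: -453, 362, -102, -139, -566, 682, -453, 362, -102, -139, -566, 682, -453, 362, …
The difference pattern repeats every 6 terms and not for any smaller step, so p = 6.

6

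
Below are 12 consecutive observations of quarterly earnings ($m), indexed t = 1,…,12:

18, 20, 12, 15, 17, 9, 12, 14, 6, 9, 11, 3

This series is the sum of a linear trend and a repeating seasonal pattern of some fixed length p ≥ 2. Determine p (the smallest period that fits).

First differences y_{t+1} − y_t: 2, -8, 3, 2, -8, 3, 2, -8, …
The difference pattern repeats every 3 terms and not for any smaller step, so p = 3.

3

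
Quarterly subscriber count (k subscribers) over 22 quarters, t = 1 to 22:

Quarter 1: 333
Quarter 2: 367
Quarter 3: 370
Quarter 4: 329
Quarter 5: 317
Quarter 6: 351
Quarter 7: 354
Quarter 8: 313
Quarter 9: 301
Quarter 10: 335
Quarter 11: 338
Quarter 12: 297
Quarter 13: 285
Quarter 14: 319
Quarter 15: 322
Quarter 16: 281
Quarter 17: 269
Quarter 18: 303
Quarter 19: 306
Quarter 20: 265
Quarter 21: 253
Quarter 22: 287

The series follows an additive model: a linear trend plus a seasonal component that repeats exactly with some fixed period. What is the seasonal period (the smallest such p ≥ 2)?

First differences y_{t+1} − y_t: 34, 3, -41, -12, 34, 3, -41, -12, 34, 3, …
The difference pattern repeats every 4 terms and not for any smaller step, so p = 4.

4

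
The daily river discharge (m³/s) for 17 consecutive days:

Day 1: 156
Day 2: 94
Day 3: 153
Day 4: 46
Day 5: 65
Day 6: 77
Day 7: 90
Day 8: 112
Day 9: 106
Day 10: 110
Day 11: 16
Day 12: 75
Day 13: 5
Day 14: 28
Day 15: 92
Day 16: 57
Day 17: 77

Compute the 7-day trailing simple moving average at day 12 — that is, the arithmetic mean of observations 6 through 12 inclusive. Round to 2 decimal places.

83.71

Sum of periods 6–12: 77 + 90 + 112 + 106 + 110 + 16 + 75 = 586
Divide by 7: 586 / 7 = 83.71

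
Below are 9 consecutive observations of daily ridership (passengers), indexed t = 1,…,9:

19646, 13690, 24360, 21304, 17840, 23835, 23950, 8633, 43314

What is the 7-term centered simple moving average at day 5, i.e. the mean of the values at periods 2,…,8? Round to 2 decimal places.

Sum of periods 2–8: 13690 + 24360 + 21304 + 17840 + 23835 + 23950 + 8633 = 133612
Divide by 7: 133612 / 7 = 19087.43

19087.43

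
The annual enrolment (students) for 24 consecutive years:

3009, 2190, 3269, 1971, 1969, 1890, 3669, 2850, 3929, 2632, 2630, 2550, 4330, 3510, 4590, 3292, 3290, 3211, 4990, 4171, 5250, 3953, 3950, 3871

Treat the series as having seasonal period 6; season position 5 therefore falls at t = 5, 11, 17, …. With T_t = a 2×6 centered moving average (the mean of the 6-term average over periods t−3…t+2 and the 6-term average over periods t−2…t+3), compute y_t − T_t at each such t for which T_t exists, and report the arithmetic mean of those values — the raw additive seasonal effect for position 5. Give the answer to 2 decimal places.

-578.81

Season position 5 occurs at t = 5, 11, 17 (where T_t is defined).
t=5: T_5 = 2548.0000; y_5 − T_5 = 1969 − 2548.0000 = -579.0000
t=11: T_11 = 3208.5000; y_11 − T_11 = 2630 − 3208.5000 = -578.5000
t=17: T_17 = 3868.9167; y_17 − T_17 = 3290 − 3868.9167 = -578.9167
Mean deviation: (-579.0000 + -578.5000 + -578.9167) / 3 = -578.81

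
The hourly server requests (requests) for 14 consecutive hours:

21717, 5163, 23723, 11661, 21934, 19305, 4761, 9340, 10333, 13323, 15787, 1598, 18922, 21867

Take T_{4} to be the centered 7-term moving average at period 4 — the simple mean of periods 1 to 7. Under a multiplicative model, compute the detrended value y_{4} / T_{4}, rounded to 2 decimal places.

Trend T_4 = (21717 + 5163 + 23723 + 11661 + 21934 + 19305 + 4761) / 7 = 108264/7 = 15466.2857
Ratio to trend: 11661 / 15466.2857 = 0.75

0.75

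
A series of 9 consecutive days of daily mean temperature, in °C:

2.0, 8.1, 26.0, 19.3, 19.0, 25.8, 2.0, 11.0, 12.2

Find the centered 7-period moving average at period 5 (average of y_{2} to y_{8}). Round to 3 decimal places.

Sum of periods 2–8: 8.1 + 26.0 + 19.3 + 19.0 + 25.8 + 2.0 + 11.0 = 111.2
Divide by 7: 111.2 / 7 = 15.886

15.886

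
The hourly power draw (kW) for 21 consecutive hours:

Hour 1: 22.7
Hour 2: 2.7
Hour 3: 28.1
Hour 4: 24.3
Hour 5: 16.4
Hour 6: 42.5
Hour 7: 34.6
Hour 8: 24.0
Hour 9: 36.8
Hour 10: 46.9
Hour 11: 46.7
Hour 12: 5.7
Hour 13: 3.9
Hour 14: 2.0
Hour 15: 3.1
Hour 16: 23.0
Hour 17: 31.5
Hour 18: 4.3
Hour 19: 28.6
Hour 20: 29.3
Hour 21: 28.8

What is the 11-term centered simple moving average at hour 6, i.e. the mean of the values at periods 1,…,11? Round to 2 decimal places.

Sum of periods 1–11: 22.7 + 2.7 + 28.1 + 24.3 + 16.4 + 42.5 + 34.6 + 24.0 + 36.8 + 46.9 + 46.7 = 325.7
Divide by 11: 325.7 / 11 = 29.61

29.61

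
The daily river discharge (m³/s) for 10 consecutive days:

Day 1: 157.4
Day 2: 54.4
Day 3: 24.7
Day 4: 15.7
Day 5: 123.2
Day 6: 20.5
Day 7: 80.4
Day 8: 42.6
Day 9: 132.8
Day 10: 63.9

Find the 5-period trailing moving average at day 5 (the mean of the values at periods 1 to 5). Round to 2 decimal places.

75.08

Sum of periods 1–5: 157.4 + 54.4 + 24.7 + 15.7 + 123.2 = 375.4
Divide by 5: 375.4 / 5 = 75.08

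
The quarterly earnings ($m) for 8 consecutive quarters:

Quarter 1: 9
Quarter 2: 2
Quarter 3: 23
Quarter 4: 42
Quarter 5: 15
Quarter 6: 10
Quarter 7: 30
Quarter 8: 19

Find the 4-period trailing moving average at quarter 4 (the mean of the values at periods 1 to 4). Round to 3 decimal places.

19.000

Sum of periods 1–4: 9 + 2 + 23 + 42 = 76
Divide by 4: 76 / 4 = 19.000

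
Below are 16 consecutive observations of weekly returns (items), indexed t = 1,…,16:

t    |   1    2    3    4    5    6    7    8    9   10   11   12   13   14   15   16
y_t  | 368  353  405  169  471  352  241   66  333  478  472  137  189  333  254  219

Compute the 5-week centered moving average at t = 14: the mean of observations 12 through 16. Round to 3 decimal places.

Sum of periods 12–16: 137 + 189 + 333 + 254 + 219 = 1132
Divide by 5: 1132 / 5 = 226.400

226.400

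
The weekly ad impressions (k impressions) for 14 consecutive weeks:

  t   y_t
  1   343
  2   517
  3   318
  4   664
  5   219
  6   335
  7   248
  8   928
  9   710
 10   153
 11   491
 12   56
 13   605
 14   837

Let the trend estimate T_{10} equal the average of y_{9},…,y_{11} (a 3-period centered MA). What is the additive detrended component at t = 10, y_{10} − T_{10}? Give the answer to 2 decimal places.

Trend T_10 = (710 + 153 + 491) / 3 = 1354/3 = 451.3333
Detrended value: 153 − 451.3333 = -298.33

-298.33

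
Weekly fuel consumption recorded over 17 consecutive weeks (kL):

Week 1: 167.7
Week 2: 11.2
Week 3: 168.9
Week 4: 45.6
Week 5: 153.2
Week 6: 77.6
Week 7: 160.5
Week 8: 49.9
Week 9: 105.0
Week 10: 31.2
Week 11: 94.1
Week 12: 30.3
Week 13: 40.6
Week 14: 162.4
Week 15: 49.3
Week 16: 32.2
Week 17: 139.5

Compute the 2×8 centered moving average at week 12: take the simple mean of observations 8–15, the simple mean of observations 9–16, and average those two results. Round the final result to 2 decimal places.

69.24

Sum over 8–15: 49.9 + 105.0 + 31.2 + 94.1 + 30.3 + 40.6 + 162.4 + 49.3 = 562.8
Sum over 9–16: 105.0 + 31.2 + 94.1 + 30.3 + 40.6 + 162.4 + 49.3 + 32.2 = 545.1
CMA at t=12 = (562.8 + 545.1) / (2·8) = 1107.9 / 16 = 69.24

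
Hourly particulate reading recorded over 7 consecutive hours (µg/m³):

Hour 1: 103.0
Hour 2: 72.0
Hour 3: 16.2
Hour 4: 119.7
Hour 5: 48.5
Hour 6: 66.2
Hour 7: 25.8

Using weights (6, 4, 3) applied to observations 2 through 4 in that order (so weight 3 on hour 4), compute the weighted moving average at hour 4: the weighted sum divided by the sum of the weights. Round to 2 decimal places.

65.84

Weighted sum: 6·72.0 + 4·16.2 + 3·119.7 = 432.0 + 64.8 + 359.1 = 855.9
Weight total: 6 + 4 + 3 = 13
WMA = 855.9 / 13 = 65.84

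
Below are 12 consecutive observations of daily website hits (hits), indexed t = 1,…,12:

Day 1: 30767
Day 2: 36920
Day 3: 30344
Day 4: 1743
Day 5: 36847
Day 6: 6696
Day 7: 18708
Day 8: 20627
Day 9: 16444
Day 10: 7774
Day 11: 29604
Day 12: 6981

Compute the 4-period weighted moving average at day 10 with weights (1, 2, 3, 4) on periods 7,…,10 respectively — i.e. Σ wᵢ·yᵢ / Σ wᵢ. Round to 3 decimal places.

Weighted sum: 1·18708 + 2·20627 + 3·16444 + 4·7774 = 18708 + 41254 + 49332 + 31096 = 140390
Weight total: 1 + 2 + 3 + 4 = 10
WMA = 140390 / 10 = 14039.000

14039.000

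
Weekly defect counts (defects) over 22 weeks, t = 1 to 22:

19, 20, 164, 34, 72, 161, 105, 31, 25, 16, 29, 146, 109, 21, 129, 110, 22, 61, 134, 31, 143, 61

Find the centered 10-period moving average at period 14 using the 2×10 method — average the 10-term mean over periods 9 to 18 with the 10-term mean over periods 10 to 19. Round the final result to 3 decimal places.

Sum over 9–18: 25 + 16 + 29 + 146 + 109 + 21 + 129 + 110 + 22 + 61 = 668
Sum over 10–19: 16 + 29 + 146 + 109 + 21 + 129 + 110 + 22 + 61 + 134 = 777
CMA at t=14 = (668 + 777) / (2·10) = 1445 / 20 = 72.250

72.250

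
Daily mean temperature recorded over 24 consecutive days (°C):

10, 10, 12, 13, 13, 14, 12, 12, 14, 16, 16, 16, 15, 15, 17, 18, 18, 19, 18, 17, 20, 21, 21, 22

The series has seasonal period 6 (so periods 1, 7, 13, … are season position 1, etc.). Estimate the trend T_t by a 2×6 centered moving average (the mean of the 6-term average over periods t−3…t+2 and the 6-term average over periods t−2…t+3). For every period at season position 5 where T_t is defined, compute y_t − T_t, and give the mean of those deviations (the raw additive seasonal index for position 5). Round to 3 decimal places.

Season position 5 occurs at t = 5, 11, 17 (where T_t is defined).
t=5: T_5 = 12.50000; y_5 − T_5 = 13 − 12.50000 = 0.50000
t=11: T_11 = 15.08333; y_11 − T_11 = 16 − 15.08333 = 0.91667
t=17: T_17 = 17.66667; y_17 − T_17 = 18 − 17.66667 = 0.33333
Mean deviation: (0.50000 + 0.91667 + 0.33333) / 3 = 0.583

0.583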